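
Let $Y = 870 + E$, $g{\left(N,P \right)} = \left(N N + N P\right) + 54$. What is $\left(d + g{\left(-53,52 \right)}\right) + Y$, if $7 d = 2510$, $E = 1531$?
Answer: $\frac{20066}{7} \approx 2866.6$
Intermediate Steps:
$g{\left(N,P \right)} = 54 + N^{2} + N P$ ($g{\left(N,P \right)} = \left(N^{2} + N P\right) + 54 = 54 + N^{2} + N P$)
$d = \frac{2510}{7}$ ($d = \frac{1}{7} \cdot 2510 = \frac{2510}{7} \approx 358.57$)
$Y = 2401$ ($Y = 870 + 1531 = 2401$)
$\left(d + g{\left(-53,52 \right)}\right) + Y = \left(\frac{2510}{7} + \left(54 + \left(-53\right)^{2} - 2756\right)\right) + 2401 = \left(\frac{2510}{7} + \left(54 + 2809 - 2756\right)\right) + 2401 = \left(\frac{2510}{7} + 107\right) + 2401 = \frac{3259}{7} + 2401 = \frac{20066}{7}$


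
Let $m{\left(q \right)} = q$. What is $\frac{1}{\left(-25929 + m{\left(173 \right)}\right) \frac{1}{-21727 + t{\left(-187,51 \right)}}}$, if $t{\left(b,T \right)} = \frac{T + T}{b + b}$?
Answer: $\frac{59750}{70829} \approx 0.84358$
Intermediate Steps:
$t{\left(b,T \right)} = \frac{T}{b}$ ($t{\left(b,T \right)} = \frac{2 T}{2 b} = 2 T \frac{1}{2 b} = \frac{T}{b}$)
$\frac{1}{\left(-25929 + m{\left(173 \right)}\right) \frac{1}{-21727 + t{\left(-187,51 \right)}}} = \frac{1}{\left(-25929 + 173\right) \frac{1}{-21727 + \frac{51}{-187}}} = \frac{1}{\left(-25756\right) \frac{1}{-21727 + 51 \left(- \frac{1}{187}\right)}} = \frac{1}{\left(-25756\right) \frac{1}{-21727 - \frac{3}{11}}} = \frac{1}{\left(-25756\right) \frac{1}{- \frac{239000}{11}}} = \frac{1}{\left(-25756\right) \left(- \frac{11}{239000}\right)} = \frac{1}{\frac{70829}{59750}} = \frac{59750}{70829}$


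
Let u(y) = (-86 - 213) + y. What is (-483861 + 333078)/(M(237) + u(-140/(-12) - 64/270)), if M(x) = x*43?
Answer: -20355705/1336963 ≈ -15.225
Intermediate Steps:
u(y) = -299 + y
M(x) = 43*x
(-483861 + 333078)/(M(237) + u(-140/(-12) - 64/270)) = (-483861 + 333078)/(43*237 + (-299 + (-140/(-12) - 64/270))) = -150783/(10191 + (-299 + (-140*(-1/12) - 64*1/270))) = -150783/(10191 + (-299 + (35/3 - 32/135))) = -150783/(10191 + (-299 + 1543/135)) = -150783/(10191 - 38822/135) = -150783/1336963/135 = -150783*135/1336963 = -20355705/1336963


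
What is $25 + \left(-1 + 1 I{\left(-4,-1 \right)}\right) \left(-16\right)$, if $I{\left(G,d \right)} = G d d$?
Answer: $105$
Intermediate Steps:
$I{\left(G,d \right)} = G d^{2}$
$25 + \left(-1 + 1 I{\left(-4,-1 \right)}\right) \left(-16\right) = 25 + \left(-1 + 1 \left(- 4 \left(-1\right)^{2}\right)\right) \left(-16\right) = 25 + \left(-1 + 1 \left(\left(-4\right) 1\right)\right) \left(-16\right) = 25 + \left(-1 + 1 \left(-4\right)\right) \left(-16\right) = 25 + \left(-1 - 4\right) \left(-16\right) = 25 - -80 = 25 + 80 = 105$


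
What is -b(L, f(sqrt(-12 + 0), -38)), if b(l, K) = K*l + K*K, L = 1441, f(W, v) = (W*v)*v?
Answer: 25021632 - 4161608*I*sqrt(3) ≈ 2.5022e+7 - 7.2081e+6*I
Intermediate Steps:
f(W, v) = W*v**2
b(l, K) = K**2 + K*l (b(l, K) = K*l + K**2 = K**2 + K*l)
-b(L, f(sqrt(-12 + 0), -38)) = -sqrt(-12 + 0)*(-38)**2*(sqrt(-12 + 0)*(-38)**2 + 1441) = -sqrt(-12)*1444*(sqrt(-12)*1444 + 1441) = -(2*I*sqrt(3))*1444*((2*I*sqrt(3))*1444 + 1441) = -2888*I*sqrt(3)*(2888*I*sqrt(3) + 1441) = -2888*I*sqrt(3)*(1441 + 2888*I*sqrt(3))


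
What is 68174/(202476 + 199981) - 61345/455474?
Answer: 6362759811/183308699618 ≈ 0.034711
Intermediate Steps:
68174/(202476 + 199981) - 61345/455474 = 68174/402457 - 61345*1/455474 = 68174*(1/402457) - 61345/455474 = 68174/402457 - 61345/455474 = 6362759811/183308699618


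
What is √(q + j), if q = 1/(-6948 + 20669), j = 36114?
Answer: √6799032595595/13721 ≈ 190.04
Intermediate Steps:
q = 1/13721 ≈ 7.2881e-5
√(q + j) = √(1/13721 + 36114) = √(495520195/13721) = √6799032595595/13721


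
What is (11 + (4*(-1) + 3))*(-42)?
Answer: -420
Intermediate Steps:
(11 + (4*(-1) + 3))*(-42) = (11 + (-4 + 3))*(-42) = (11 - 1)*(-42) = 10*(-42) = -420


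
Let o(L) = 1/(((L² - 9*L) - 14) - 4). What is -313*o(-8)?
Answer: -313/118 ≈ -2.6525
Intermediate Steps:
o(L) = 1/(-18 + L² - 9*L) (o(L) = 1/((-14 + L² - 9*L) - 4) = 1/(-18 + L² - 9*L))
-313*o(-8) = -313/(-18 + (-8)² - 9*(-8)) = -313/(-18 + 64 + 72) = -313/118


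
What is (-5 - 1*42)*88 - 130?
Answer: -4266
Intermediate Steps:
(-5 - 1*42)*88 - 130 = (-5 - 42)*88 - 130 = -47*88 - 130 = -4136 - 130 = -4266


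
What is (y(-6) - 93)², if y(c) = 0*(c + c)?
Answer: 8649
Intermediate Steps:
y(c) = 0 (y(c) = 0*(2*c) = 0)
(y(-6) - 93)² = (0 - 93)² = (-93)² = 8649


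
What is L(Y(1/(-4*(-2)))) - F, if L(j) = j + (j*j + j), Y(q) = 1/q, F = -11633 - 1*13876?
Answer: 25589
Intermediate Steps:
F = -25509 (F = -11633 - 13876 = -25509)
L(j) = j² + 2*j (L(j) = j + (j² + j) = j + (j + j²) = j² + 2*j)
L(Y(1/(-4*(-2)))) - F = (2 + 1/(1/(-4*(-2))))/(1/(-4*(-2))) - 1*(-25509) = (2 + 1/(1/8))/(1/8) + 25509 = (2 + 1/(⅛))/(⅛) + 25509 = 8*(2 + 8) + 25509 = 8*10 + 25509 = 80 + 25509 = 25589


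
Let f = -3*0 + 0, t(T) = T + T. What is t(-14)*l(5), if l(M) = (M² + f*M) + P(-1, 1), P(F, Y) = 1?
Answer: -728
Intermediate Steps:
t(T) = 2*T
f = 0 (f = 0 + 0 = 0)
l(M) = 1 + M² (l(M) = (M² + 0*M) + 1 = (M² + 0) + 1 = M² + 1 = 1 + M²)
t(-14)*l(5) = (2*(-14))*(1 + 5²) = -28*(1 + 25) = -28*26 = -728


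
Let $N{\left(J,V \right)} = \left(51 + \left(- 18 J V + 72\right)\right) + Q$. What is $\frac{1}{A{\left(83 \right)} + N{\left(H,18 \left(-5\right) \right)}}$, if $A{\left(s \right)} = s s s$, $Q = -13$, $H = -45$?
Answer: $\frac{1}{498997} \approx 2.004 \cdot 10^{-6}$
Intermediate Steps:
$A{\left(s \right)} = s^{3}$ ($A{\left(s \right)} = s^{2} s = s^{3}$)
$N{\left(J,V \right)} = 110 - 18 J V$ ($N{\left(J,V \right)} = \left(51 + \left(- 18 J V + 72\right)\right) - 13 = \left(51 - \left(-72 + 18 J V\right)\right) - 13 = \left(123 - 18 J V\right) - 13 = 110 - 18 J V$)
$\frac{1}{A{\left(83 \right)} + N{\left(H,18 \left(-5\right) \right)}} = \frac{1}{83^{3} + \left(110 - - 810 \cdot 18 \left(-5\right)\right)} = \frac{1}{571787 + \left(110 - \left(-810\right) \left(-90\right)\right)} = \frac{1}{571787 + \left(110 - 72900\right)} = \frac{1}{571787 - 72790} = \frac{1}{498997}$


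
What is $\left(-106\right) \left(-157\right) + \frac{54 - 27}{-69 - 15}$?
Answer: $\frac{465967}{28} \approx 16642.0$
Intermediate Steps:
$\left(-106\right) \left(-157\right) + \frac{54 - 27}{-69 - 15} = 16642 + \frac{27}{-84} = 16642 + 27 \left(- \frac{1}{84}\right) = 16642 - \frac{9}{28} = \frac{465967}{28}$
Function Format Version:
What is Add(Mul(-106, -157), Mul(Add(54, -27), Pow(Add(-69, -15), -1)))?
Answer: Rational(465967, 28) ≈ 16642.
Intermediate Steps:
Add(Mul(-106, -157), Mul(Add(54, -27), Pow(Add(-69, -15), -1))) = Add(16642, Mul(27, Pow(-84, -1))) = Add(16642, Mul(27, Rational(-1, 84))) = Add(16642, Rational(-9, 28)) = Rational(465967, 28)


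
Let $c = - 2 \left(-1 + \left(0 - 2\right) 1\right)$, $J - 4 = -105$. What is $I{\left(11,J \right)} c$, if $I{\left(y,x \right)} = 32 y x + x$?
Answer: $-213918$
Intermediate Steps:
$J = -101$ ($J = 4 - 105 = -101$)
$I{\left(y,x \right)} = x + 32 x y$ ($I{\left(y,x \right)} = 32 x y + x = x + 32 x y$)
$c = 6$ ($c = - 2 \left(-1 - 2\right) = \left(-2\right) \left(-3\right) = 6$)
$I{\left(11,J \right)} c = - 101 \left(1 + 32 \cdot 11\right) 6 = - 101 \left(1 + 352\right) 6 = \left(-101\right) 353 \cdot 6 = \left(-35653\right) 6 = -213918$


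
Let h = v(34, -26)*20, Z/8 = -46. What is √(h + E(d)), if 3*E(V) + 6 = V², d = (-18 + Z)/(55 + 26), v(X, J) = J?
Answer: I*√30376590/243 ≈ 22.681*I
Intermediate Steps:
Z = -368 (Z = 8*(-46) = -368)
h = -520 (h = -26*20 = -520)
d = -386/81 (d = (-18 - 368)/(55 + 26) = -386/81 ≈ -4.7654)
E(V) = -2 + V²/3
√(h + E(d)) = √(-520 + (-2 + (-386/81)²/3)) = √(-520 + (-2 + (⅓)*(148996/6561))) = √(-520 + (-2 + 148996/19683)) = √(-520 + 109630/19683) = √(-10125530/19683) = I*√30376590/243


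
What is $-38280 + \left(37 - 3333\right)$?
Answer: $-41576$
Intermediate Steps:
$-38280 + \left(37 - 3333\right) = -38280 - 3296 = -41576$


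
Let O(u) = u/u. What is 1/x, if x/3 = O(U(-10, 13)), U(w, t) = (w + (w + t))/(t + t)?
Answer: ⅓ ≈ 0.33333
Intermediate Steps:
U(w, t) = (t + 2*w)/(2*t) (U(w, t) = (w + (t + w))/((2*t)) = (t + 2*w)*(1/(2*t)) = (t + 2*w)/(2*t))
O(u) = 1
x = 3 (x = 3*1 = 3)
1/x = 1/3 = ⅓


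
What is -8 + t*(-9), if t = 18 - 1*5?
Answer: -125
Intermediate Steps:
t = 13 (t = 18 - 5 = 13)
-8 + t*(-9) = -8 + 13*(-9) = -8 - 117 = -125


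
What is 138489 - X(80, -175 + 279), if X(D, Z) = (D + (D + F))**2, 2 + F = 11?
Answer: 109928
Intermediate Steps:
F = 9 (F = -2 + 11 = 9)
X(D, Z) = (9 + 2*D)**2 (X(D, Z) = (D + (D + 9))**2 = (D + (9 + D))**2 = (9 + 2*D)**2)
138489 - X(80, -175 + 279) = 138489 - (9 + 2*80)**2 = 138489 - (9 + 160)**2 = 138489 - 1*169**2 = 138489 - 1*28561 = 138489 - 28561 = 109928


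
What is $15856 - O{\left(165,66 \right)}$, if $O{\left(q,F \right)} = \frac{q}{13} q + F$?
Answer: $\frac{178045}{13} \approx 13696.0$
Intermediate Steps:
$O{\left(q,F \right)} = F + \frac{q^{2}}{13}$ ($O{\left(q,F \right)} = q \frac{1}{13} q + F = \frac{q}{13} q + F = \frac{q^{2}}{13} + F = F + \frac{q^{2}}{13}$)
$15856 - O{\left(165,66 \right)} = 15856 - \left(66 + \frac{165^{2}}{13}\right) = 15856 - \left(66 + \frac{1}{13} \cdot 27225\right) = 15856 - \left(66 + \frac{27225}{13}\right) = 15856 - \frac{28083}{13} = \frac{178045}{13}$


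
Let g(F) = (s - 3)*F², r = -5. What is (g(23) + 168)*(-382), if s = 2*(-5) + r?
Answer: 3573228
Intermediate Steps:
s = -15 (s = 2*(-5) - 5 = -10 - 5 = -15)
g(F) = -18*F² (g(F) = (-15 - 3)*F² = -18*F²)
(g(23) + 168)*(-382) = (-18*23² + 168)*(-382) = (-18*529 + 168)*(-382) = (-9522 + 168)*(-382) = -9354*(-382) = 3573228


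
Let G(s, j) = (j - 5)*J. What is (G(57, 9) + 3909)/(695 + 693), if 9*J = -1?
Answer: 35177/12492 ≈ 2.8160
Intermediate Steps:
J = -1/9 (J = (1/9)*(-1) = -1/9 ≈ -0.11111)
G(s, j) = 5/9 - j/9 (G(s, j) = (j - 5)*(-1/9) = (-5 + j)*(-1/9) = 5/9 - j/9)
(G(57, 9) + 3909)/(695 + 693) = ((5/9 - 1/9*9) + 3909)/(695 + 693) = ((5/9 - 1) + 3909)/1388 = (-4/9 + 3909)*(1/1388) = (35177/9)*(1/1388) = 35177/12492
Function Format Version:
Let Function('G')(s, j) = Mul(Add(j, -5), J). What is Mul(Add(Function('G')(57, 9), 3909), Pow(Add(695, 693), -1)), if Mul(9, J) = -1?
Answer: Rational(35177, 12492) ≈ 2.8160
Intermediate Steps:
J = Rational(-1, 9) (J = Mul(Rational(1, 9), -1) = Rational(-1, 9) ≈ -0.11111)
Function('G')(s, j) = Add(Rational(5, 9), Mul(Rational(-1, 9), j)) (Function('G')(s, j) = Mul(Add(j, -5), Rational(-1, 9)) = Mul(Add(-5, j), Rational(-1, 9)) = Add(Rational(5, 9), Mul(Rational(-1, 9), j)))
Mul(Add(Function('G')(57, 9), 3909), Pow(Add(695, 693), -1)) = Mul(Add(Add(Rational(5, 9), Mul(Rational(-1, 9), 9)), 3909), Pow(Add(695, 693), -1)) = Mul(Add(Add(Rational(5, 9), -1), 3909), Pow(1388, -1)) = Mul(Add(Rational(-4, 9), 3909), Rational(1, 1388)) = Mul(Rational(35177, 9), Rational(1, 1388)) = Rational(35177, 12492)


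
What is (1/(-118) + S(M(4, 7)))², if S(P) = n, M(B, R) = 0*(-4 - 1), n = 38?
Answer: 20097289/13924 ≈ 1443.4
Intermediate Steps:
M(B, R) = 0 (M(B, R) = 0*(-5) = 0)
S(P) = 38
(1/(-118) + S(M(4, 7)))² = (1/(-118) + 38)² = (-1/118 + 38)² = (4483/118)² = 20097289/13924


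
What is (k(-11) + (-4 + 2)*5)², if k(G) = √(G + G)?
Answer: (-10 + I*√22)² ≈ 78.0 - 93.808*I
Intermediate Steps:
k(G) = √2*√G (k(G) = √(2*G) = √2*√G)
(k(-11) + (-4 + 2)*5)² = (√2*√(-11) + (-4 + 2)*5)² = (√2*(I*√11) - 2*5)² = (I*√22 - 10)² = (-10 + I*√22)²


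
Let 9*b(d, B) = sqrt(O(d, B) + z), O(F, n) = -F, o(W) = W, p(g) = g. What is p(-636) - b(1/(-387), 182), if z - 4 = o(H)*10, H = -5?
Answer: -636 - I*sqrt(765443)/1161 ≈ -636.0 - 0.75357*I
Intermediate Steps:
z = -46 (z = 4 - 5*10 = 4 - 50 = -46)
b(d, B) = sqrt(-46 - d)/9 (b(d, B) = sqrt(-d - 46)/9 = sqrt(-46 - d)/9)
p(-636) - b(1/(-387), 182) = -636 - sqrt(-46 - 1/(-387))/9 = -636 - sqrt(-46 - 1*(-1/387))/9 = -636 - sqrt(-46 + 1/387)/9 = -636 - sqrt(-17801/387)/9 = -636 - I*sqrt(765443)/129/9 = -636 - I*sqrt(765443)/1161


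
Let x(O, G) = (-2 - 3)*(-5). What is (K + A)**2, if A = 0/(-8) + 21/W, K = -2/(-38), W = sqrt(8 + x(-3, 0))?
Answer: 53078/3971 + 14*sqrt(33)/209 ≈ 13.751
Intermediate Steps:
x(O, G) = 25 (x(O, G) = -5*(-5) = 25)
W = sqrt(33) (W = sqrt(8 + 25) = sqrt(33) ≈ 5.7446)
K = 1/19 (K = -2*(-1/38) = 1/19 ≈ 0.052632)
A = 7*sqrt(33)/11 (A = 0/(-8) + 21/(sqrt(33)) = 0*(-1/8) + 21*(sqrt(33)/33) = 0 + 7*sqrt(33)/11 = 7*sqrt(33)/11 ≈ 3.6556)
(K + A)**2 = (1/19 + 7*sqrt(33)/11)**2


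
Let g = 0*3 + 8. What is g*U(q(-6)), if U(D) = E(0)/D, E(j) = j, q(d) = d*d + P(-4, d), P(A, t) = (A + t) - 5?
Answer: 0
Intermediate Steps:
P(A, t) = -5 + A + t
q(d) = -9 + d + d² (q(d) = d*d + (-5 - 4 + d) = d² + (-9 + d) = -9 + d + d²)
g = 8 (g = 0 + 8 = 8)
U(D) = 0 (U(D) = 0/D = 0)
g*U(q(-6)) = 8*0 = 0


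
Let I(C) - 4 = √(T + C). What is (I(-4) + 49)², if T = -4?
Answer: 2801 + 212*I*√2 ≈ 2801.0 + 299.81*I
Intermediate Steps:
I(C) = 4 + √(-4 + C)
(I(-4) + 49)² = ((4 + √(-4 - 4)) + 49)² = ((4 + √(-8)) + 49)² = ((4 + 2*I*√2) + 49)² = (53 + 2*I*√2)²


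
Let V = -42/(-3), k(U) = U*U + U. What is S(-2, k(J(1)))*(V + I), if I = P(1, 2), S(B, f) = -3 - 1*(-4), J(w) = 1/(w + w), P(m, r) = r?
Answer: 16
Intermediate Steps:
J(w) = 1/(2*w)
k(U) = U + U**2 (k(U) = U**2 + U = U + U**2)
S(B, f) = 1 (S(B, f) = -3 + 4 = 1)
I = 2
V = 14 (V = -42*(-1/3) = 14)
S(-2, k(J(1)))*(V + I) = 1*(14 + 2) = 1*16 = 16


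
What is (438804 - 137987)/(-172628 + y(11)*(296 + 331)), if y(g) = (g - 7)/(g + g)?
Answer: -300817/172514 ≈ -1.7437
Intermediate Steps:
y(g) = (-7 + g)/(2*g) (y(g) = (-7 + g)/((2*g)) = (-7 + g)*(1/(2*g)) = (-7 + g)/(2*g))
(438804 - 137987)/(-172628 + y(11)*(296 + 331)) = (438804 - 137987)/(-172628 + ((½)*(-7 + 11)/11)*(296 + 331)) = 300817/(-172628 + ((½)*(1/11)*4)*627) = 300817/(-172628 + (2/11)*627) = 300817/(-172628 + 114) = 300817/(-172514) = 300817*(-1/172514) = -300817/172514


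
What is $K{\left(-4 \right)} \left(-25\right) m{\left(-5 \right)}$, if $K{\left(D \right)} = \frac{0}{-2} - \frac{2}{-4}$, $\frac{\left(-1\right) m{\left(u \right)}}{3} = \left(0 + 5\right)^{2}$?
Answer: $\frac{1875}{2} \approx 937.5$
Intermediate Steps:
$m{\left(u \right)} = -75$ ($m{\left(u \right)} = - 3 \left(0 + 5\right)^{2} = - 3 \cdot 5^{2} = \left(-3\right) 25 = -75$)
$K{\left(D \right)} = \frac{1}{2}$ ($K{\left(D \right)} = 0 \left(- \frac{1}{2}\right) - - \frac{1}{2} = 0 + \frac{1}{2} = \frac{1}{2}$)
$K{\left(-4 \right)} \left(-25\right) m{\left(-5 \right)} = \frac{1}{2} \left(-25\right) \left(-75\right) = \left(- \frac{25}{2}\right) \left(-75\right) = \frac{1875}{2}$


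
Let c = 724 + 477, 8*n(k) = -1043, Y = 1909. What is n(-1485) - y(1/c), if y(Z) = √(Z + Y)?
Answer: -1043/8 - 7*√56194790/1201 ≈ -174.07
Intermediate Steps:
n(k) = -1043/8 (n(k) = (⅛)*(-1043) = -1043/8)
c = 1201
y(Z) = √(1909 + Z) (y(Z) = √(Z + 1909) = √(1909 + Z))
n(-1485) - y(1/c) = -1043/8 - √(1909 + 1/1201) = -1043/8 - √(2292710/1201) = -1043/8 - 7*√56194790/1201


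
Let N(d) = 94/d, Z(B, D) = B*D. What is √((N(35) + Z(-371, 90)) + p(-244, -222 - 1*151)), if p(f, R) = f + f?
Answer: 2*I*√10374315/35 ≈ 184.05*I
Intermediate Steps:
p(f, R) = 2*f
√((N(35) + Z(-371, 90)) + p(-244, -222 - 1*151)) = √((94/35 - 371*90) + 2*(-244)) = √((94*(1/35) - 33390) - 488) = √((94/35 - 33390) - 488) = √(-1168556/35 - 488) = √(-1185636/35) = 2*I*√10374315/35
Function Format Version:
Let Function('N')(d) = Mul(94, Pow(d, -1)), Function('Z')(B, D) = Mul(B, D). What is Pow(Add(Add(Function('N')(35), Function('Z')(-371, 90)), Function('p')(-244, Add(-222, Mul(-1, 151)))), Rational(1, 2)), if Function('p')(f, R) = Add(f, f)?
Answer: Mul(Rational(2, 35), I, Pow(10374315, Rational(1, 2))) ≈ Mul(184.05, I)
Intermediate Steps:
Function('p')(f, R) = Mul(2, f)
Pow(Add(Add(Function('N')(35), Function('Z')(-371, 90)), Function('p')(-244, Add(-222, Mul(-1, 151)))), Rational(1, 2)) = Pow(Add(Add(Mul(94, Pow(35, -1)), Mul(-371, 90)), Mul(2, -244)), Rational(1, 2)) = Pow(Add(Add(Mul(94, Rational(1, 35)), -33390), -488), Rational(1, 2)) = Pow(Add(Add(Rational(94, 35), -33390), -488), Rational(1, 2)) = Pow(Add(Rational(-1168556, 35), -488), Rational(1, 2)) = Pow(Rational(-1185636, 35), Rational(1, 2)) = Mul(Rational(2, 35), I, Pow(10374315, Rational(1, 2)))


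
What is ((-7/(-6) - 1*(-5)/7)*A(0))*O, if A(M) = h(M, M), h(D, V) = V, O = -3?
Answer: 0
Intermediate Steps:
A(M) = M
((-7/(-6) - 1*(-5)/7)*A(0))*O = ((-7/(-6) - 1*(-5)/7)*0)*(-3) = ((-7*(-1/6) + 5*(1/7))*0)*(-3) = ((7/6 + 5/7)*0)*(-3) = ((79/42)*0)*(-3) = 0*(-3) = 0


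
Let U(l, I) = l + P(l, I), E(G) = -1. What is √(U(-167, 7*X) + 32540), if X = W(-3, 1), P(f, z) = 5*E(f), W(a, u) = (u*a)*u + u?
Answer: 68*√7 ≈ 179.91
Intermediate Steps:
W(a, u) = u + a*u² (W(a, u) = (a*u)*u + u = a*u² + u = u + a*u²)
P(f, z) = -5 (P(f, z) = 5*(-1) = -5)
X = -2 (X = 1*(1 - 3*1) = 1*(1 - 3) = 1*(-2) = -2)
U(l, I) = -5 + l (U(l, I) = l - 5 = -5 + l)
√(U(-167, 7*X) + 32540) = √((-5 - 167) + 32540) = √(-172 + 32540) = √32368 = 68*√7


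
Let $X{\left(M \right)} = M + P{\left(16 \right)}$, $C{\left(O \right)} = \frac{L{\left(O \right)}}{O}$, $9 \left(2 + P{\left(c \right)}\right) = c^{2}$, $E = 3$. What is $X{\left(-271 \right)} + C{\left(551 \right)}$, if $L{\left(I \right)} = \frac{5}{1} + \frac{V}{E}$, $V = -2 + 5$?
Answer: $- \frac{1212697}{4959} \approx -244.54$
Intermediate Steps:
$V = 3$
$P{\left(c \right)} = -2 + \frac{c^{2}}{9}$
$L{\left(I \right)} = 6$ ($L{\left(I \right)} = \frac{5}{1} + \frac{3}{3} = 5 \cdot 1 + 3 \cdot \frac{1}{3} = 5 + 1 = 6$)
$C{\left(O \right)} = \frac{6}{O}$
$X{\left(M \right)} = \frac{238}{9} + M$ ($X{\left(M \right)} = M - \left(2 - \frac{16^{2}}{9}\right) = M + \left(-2 + \frac{1}{9} \cdot 256\right) = M + \left(-2 + \frac{256}{9}\right) = M + \frac{238}{9} = \frac{238}{9} + M$)
$X{\left(-271 \right)} + C{\left(551 \right)} = \left(\frac{238}{9} - 271\right) + \frac{6}{551} = - \frac{2201}{9} + 6 \cdot \frac{1}{551} = - \frac{2201}{9} + \frac{6}{551} = - \frac{1212697}{4959}$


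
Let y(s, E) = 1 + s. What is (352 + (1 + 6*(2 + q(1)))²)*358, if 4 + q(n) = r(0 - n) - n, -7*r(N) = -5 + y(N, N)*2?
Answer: 9010502/49 ≈ 1.8389e+5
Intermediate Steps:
r(N) = 3/7 - 2*N/7 (r(N) = -(-5 + (1 + N)*2)/7 = -(-5 + (2 + 2*N))/7 = -(-3 + 2*N)/7 = 3/7 - 2*N/7)
q(n) = -25/7 - 5*n/7 (q(n) = -4 + ((3/7 - 2*(0 - n)/7) - n) = -4 + ((3/7 - (-2)*n/7) - n) = -4 + ((3/7 + 2*n/7) - n) = -4 + (3/7 - 5*n/7) = -25/7 - 5*n/7)
(352 + (1 + 6*(2 + q(1)))²)*358 = (352 + (1 + 6*(2 + (-25/7 - 5/7*1)))²)*358 = (352 + (1 + 6*(2 + (-25/7 - 5/7)))²)*358 = (352 + (1 + 6*(2 - 30/7))²)*358 = (352 + (1 + 6*(-16/7))²)*358 = (352 + (1 - 96/7)²)*358 = (352 + (-89/7)²)*358 = (352 + 7921/49)*358 = (25169/49)*358 = 9010502/49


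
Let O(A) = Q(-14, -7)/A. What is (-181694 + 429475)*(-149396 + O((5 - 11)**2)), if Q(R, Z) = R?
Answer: -666316559435/18 ≈ -3.7018e+10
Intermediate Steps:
O(A) = -14/A
(-181694 + 429475)*(-149396 + O((5 - 11)**2)) = (-181694 + 429475)*(-149396 - 14/(5 - 11)**2) = 247781*(-149396 - 14/((-6)**2)) = 247781*(-149396 - 14/36) = 247781*(-149396 - 14*1/36) = 247781*(-149396 - 7/18) = 247781*(-2689135/18) = -666316559435/18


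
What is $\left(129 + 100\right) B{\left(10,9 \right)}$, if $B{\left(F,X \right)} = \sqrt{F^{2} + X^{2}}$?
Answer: $229 \sqrt{181} \approx 3080.9$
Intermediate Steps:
$\left(129 + 100\right) B{\left(10,9 \right)} = \left(129 + 100\right) \sqrt{10^{2} + 9^{2}} = 229 \sqrt{100 + 81} = 229 \sqrt{181}$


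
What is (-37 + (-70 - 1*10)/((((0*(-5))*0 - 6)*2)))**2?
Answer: 8281/9 ≈ 920.11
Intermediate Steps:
(-37 + (-70 - 1*10)/((((0*(-5))*0 - 6)*2)))**2 = (-37 + (-70 - 10)/(((0*0 - 6)*2)))**2 = (-37 - 80*1/(2*(0 - 6)))**2 = (-37 - 80/((-6*2)))**2 = (-37 - 80/(-12))**2 = (-37 - 80*(-1/12))**2 = (-37 + 20/3)**2 = (-91/3)**2 = 8281/9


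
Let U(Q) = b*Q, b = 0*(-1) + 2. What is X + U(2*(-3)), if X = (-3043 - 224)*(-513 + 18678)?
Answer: -59345067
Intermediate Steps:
b = 2 (b = 0 + 2 = 2)
U(Q) = 2*Q
X = -59345055 (X = -3267*18165 = -59345055)
X + U(2*(-3)) = -59345055 + 2*(2*(-3)) = -59345055 + 2*(-6) = -59345055 - 12 = -59345067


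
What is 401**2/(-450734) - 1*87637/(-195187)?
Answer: 8114710771/87977417258 ≈ 0.092236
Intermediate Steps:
401**2/(-450734) - 1*87637/(-195187) = 160801*(-1/450734) - 87637*(-1/195187) = -160801/450734 + 87637/195187 = 8114710771/87977417258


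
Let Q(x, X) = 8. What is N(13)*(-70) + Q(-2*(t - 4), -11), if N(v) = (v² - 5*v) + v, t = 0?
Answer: -8182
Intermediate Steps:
N(v) = v² - 4*v
N(13)*(-70) + Q(-2*(t - 4), -11) = (13*(-4 + 13))*(-70) + 8 = (13*9)*(-70) + 8 = 117*(-70) + 8 = -8190 + 8 = -8182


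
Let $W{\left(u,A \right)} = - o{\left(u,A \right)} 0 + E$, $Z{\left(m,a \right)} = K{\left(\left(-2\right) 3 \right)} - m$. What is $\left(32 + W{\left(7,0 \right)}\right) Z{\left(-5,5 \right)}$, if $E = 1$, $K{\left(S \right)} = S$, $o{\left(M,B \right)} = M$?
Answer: $-33$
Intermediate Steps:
$Z{\left(m,a \right)} = -6 - m$ ($Z{\left(m,a \right)} = \left(-2\right) 3 - m = -6 - m$)
$W{\left(u,A \right)} = 1$ ($W{\left(u,A \right)} = - u 0 + 1 = \left(-1\right) 0 + 1 = 0 + 1 = 1$)
$\left(32 + W{\left(7,0 \right)}\right) Z{\left(-5,5 \right)} = \left(32 + 1\right) \left(-6 - -5\right) = 33 \left(-6 + 5\right) = 33 \left(-1\right) = -33$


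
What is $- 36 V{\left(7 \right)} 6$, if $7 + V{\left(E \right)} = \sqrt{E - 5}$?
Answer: $1512 - 216 \sqrt{2} \approx 1206.5$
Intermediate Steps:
$V{\left(E \right)} = -7 + \sqrt{-5 + E}$ ($V{\left(E \right)} = -7 + \sqrt{E - 5} = -7 + \sqrt{-5 + E}$)
$- 36 V{\left(7 \right)} 6 = - 36 \left(-7 + \sqrt{-5 + 7}\right) 6 = - 36 \left(-7 + \sqrt{2}\right) 6 = \left(252 - 36 \sqrt{2}\right) 6 = 1512 - 216 \sqrt{2}$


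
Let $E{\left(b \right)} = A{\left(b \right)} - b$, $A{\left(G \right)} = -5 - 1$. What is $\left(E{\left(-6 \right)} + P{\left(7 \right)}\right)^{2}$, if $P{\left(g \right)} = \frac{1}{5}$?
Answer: $\frac{1}{25} \approx 0.04$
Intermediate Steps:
$A{\left(G \right)} = -6$
$P{\left(g \right)} = \frac{1}{5}$
$E{\left(b \right)} = -6 - b$
$\left(E{\left(-6 \right)} + P{\left(7 \right)}\right)^{2} = \left(\left(-6 - -6\right) + \frac{1}{5}\right)^{2} = \left(\left(-6 + 6\right) + \frac{1}{5}\right)^{2} = \left(0 + \frac{1}{5}\right)^{2} = \left(\frac{1}{5}\right)^{2} = \frac{1}{25}$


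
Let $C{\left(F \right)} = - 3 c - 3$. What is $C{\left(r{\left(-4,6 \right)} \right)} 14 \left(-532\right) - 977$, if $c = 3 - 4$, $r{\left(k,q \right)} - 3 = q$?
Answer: $-977$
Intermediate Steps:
$r{\left(k,q \right)} = 3 + q$
$c = -1$ ($c = 3 - 4 = -1$)
$C{\left(F \right)} = 0$ ($C{\left(F \right)} = \left(-3\right) \left(-1\right) - 3 = 3 - 3 = 0$)
$C{\left(r{\left(-4,6 \right)} \right)} 14 \left(-532\right) - 977 = 0 \cdot 14 \left(-532\right) - 977 = 0 \left(-532\right) - 977 = 0 - 977 = -977$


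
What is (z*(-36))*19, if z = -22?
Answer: 15048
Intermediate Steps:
(z*(-36))*19 = -22*(-36)*19 = 792*19 = 15048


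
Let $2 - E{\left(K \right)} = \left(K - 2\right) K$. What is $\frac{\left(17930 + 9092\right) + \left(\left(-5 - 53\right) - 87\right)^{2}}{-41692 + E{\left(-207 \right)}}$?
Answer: $- \frac{48047}{84953} \approx -0.56557$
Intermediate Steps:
$E{\left(K \right)} = 2 - K \left(-2 + K\right)$ ($E{\left(K \right)} = 2 - \left(K - 2\right) K = 2 - \left(-2 + K\right) K = 2 - K \left(-2 + K\right)$)
$\frac{\left(17930 + 9092\right) + \left(\left(-5 - 53\right) - 87\right)^{2}}{-41692 + E{\left(-207 \right)}} = \frac{\left(17930 + 9092\right) + \left(\left(-5 - 53\right) - 87\right)^{2}}{-41692 + \left(2 - \left(-207\right)^{2} + 2 \left(-207\right)\right)} = \frac{27022 + \left(\left(-5 - 53\right) - 87\right)^{2}}{-41692 - 43261} = \frac{27022 + \left(-58 - 87\right)^{2}}{-41692 - 43261} = \frac{27022 + \left(-145\right)^{2}}{-41692 - 43261} = \frac{27022 + 21025}{-84953} = 48047 \left(- \frac{1}{84953}\right) = - \frac{48047}{84953}$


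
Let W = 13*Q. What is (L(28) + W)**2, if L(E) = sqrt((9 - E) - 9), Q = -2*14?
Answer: 132468 - 1456*I*sqrt(7) ≈ 1.3247e+5 - 3852.2*I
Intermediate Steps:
Q = -28 (Q = -1*28 = -28)
L(E) = sqrt(-E)
W = -364 (W = 13*(-28) = -364)
(L(28) + W)**2 = (sqrt(-1*28) - 364)**2 = (sqrt(-28) - 364)**2 = (2*I*sqrt(7) - 364)**2 = (-364 + 2*I*sqrt(7))**2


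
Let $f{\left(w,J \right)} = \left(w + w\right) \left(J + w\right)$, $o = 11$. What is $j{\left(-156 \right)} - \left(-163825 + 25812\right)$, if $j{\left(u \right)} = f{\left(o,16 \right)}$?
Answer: $138607$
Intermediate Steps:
$f{\left(w,J \right)} = 2 w \left(J + w\right)$
$j{\left(u \right)} = 594$ ($j{\left(u \right)} = 2 \cdot 11 \left(16 + 11\right) = 2 \cdot 11 \cdot 27 = 594$)
$j{\left(-156 \right)} - \left(-163825 + 25812\right) = 594 - \left(-163825 + 25812\right) = 594 - -138013 = 594 + 138013 = 138607$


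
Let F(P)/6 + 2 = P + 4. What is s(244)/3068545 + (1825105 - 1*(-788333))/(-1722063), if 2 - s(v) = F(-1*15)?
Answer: -534620956178/352281853889 ≈ -1.5176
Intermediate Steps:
F(P) = 12 + 6*P (F(P) = -12 + 6*(P + 4) = -12 + 6*(4 + P) = -12 + (24 + 6*P) = 12 + 6*P)
s(v) = 80 (s(v) = 2 - (12 + 6*(-1*15)) = 2 - (12 + 6*(-15)) = 2 - (12 - 90) = 2 - 1*(-78) = 2 + 78 = 80)
s(244)/3068545 + (1825105 - 1*(-788333))/(-1722063) = 80/3068545 + (1825105 - 1*(-788333))/(-1722063) = 80*(1/3068545) + (1825105 + 788333)*(-1/1722063) = 16/613709 + 2613438*(-1/1722063) = 16/613709 - 871146/574021 = -534620956178/352281853889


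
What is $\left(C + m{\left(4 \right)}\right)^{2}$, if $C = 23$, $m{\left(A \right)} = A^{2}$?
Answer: $1521$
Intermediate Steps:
$\left(C + m{\left(4 \right)}\right)^{2} = \left(23 + 4^{2}\right)^{2} = \left(23 + 16\right)^{2} = 39^{2} = 1521$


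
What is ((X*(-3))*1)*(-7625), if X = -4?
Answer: -91500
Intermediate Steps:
((X*(-3))*1)*(-7625) = (-4*(-3)*1)*(-7625) = (12*1)*(-7625) = 12*(-7625) = -91500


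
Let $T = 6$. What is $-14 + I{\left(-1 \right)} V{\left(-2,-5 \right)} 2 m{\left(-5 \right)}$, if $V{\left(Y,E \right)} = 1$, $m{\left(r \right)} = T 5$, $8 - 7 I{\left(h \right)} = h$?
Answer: $\frac{442}{7} \approx 63.143$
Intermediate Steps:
$I{\left(h \right)} = \frac{8}{7} - \frac{h}{7}$
$m{\left(r \right)} = 30$ ($m{\left(r \right)} = 6 \cdot 5 = 30$)
$-14 + I{\left(-1 \right)} V{\left(-2,-5 \right)} 2 m{\left(-5 \right)} = -14 + \left(\frac{8}{7} - - \frac{1}{7}\right) 1 \cdot 2 \cdot 30 = -14 + \left(\frac{8}{7} + \frac{1}{7}\right) 2 \cdot 30 = -14 + \frac{9}{7} \cdot 60 = -14 + \frac{540}{7} = \frac{442}{7}$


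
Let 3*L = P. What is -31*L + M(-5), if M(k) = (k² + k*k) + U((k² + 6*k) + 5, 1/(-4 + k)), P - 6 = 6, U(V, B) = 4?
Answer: -70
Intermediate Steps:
P = 12 (P = 6 + 6 = 12)
M(k) = 4 + 2*k² (M(k) = (k² + k*k) + 4 = (k² + k²) + 4 = 2*k² + 4 = 4 + 2*k²)
L = 4 (L = (⅓)*12 = 4)
-31*L + M(-5) = -31*4 + (4 + 2*(-5)²) = -124 + (4 + 2*25) = -124 + (4 + 50) = -124 + 54 = -70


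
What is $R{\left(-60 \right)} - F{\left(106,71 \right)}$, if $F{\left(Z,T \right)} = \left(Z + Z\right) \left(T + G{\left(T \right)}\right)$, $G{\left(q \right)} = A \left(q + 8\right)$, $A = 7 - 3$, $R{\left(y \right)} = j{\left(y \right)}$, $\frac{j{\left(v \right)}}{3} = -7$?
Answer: $-82065$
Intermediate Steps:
$j{\left(v \right)} = -21$ ($j{\left(v \right)} = 3 \left(-7\right) = -21$)
$R{\left(y \right)} = -21$
$A = 4$
$G{\left(q \right)} = 32 + 4 q$ ($G{\left(q \right)} = 4 \left(q + 8\right) = 4 \left(8 + q\right) = 32 + 4 q$)
$F{\left(Z,T \right)} = 2 Z \left(32 + 5 T\right)$ ($F{\left(Z,T \right)} = \left(Z + Z\right) \left(T + \left(32 + 4 T\right)\right) = 2 Z \left(32 + 5 T\right)$)
$R{\left(-60 \right)} - F{\left(106,71 \right)} = -21 - 2 \cdot 106 \left(32 + 5 \cdot 71\right) = -21 - 2 \cdot 106 \left(32 + 355\right) = -21 - 2 \cdot 106 \cdot 387 = -21 - 82044 = -82065$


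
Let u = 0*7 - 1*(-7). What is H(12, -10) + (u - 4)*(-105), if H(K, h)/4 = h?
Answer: -355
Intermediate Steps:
u = 7 (u = 0 + 7 = 7)
H(K, h) = 4*h
H(12, -10) + (u - 4)*(-105) = 4*(-10) + (7 - 4)*(-105) = -40 + 3*(-105) = -40 - 315 = -355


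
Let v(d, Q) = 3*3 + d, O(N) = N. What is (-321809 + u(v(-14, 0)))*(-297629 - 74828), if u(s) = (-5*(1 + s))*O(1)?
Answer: 119852565573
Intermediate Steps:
v(d, Q) = 9 + d
u(s) = -5 - 5*s (u(s) = -5*(1 + s)*1 = (-5 - 5*s)*1 = -5 - 5*s)
(-321809 + u(v(-14, 0)))*(-297629 - 74828) = (-321809 + (-5 - 5*(9 - 14)))*(-297629 - 74828) = (-321809 + (-5 - 5*(-5)))*(-372457) = (-321809 + (-5 + 25))*(-372457) = (-321809 + 20)*(-372457) = -321789*(-372457) = 119852565573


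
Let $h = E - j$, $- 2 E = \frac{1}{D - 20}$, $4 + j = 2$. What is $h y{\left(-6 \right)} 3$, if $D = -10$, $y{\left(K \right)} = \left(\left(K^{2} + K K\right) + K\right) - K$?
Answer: $\frac{2178}{5} \approx 435.6$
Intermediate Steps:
$y{\left(K \right)} = 2 K^{2}$ ($y{\left(K \right)} = \left(\left(K^{2} + K^{2}\right) + K\right) - K = \left(2 K^{2} + K\right) - K = \left(K + 2 K^{2}\right) - K = 2 K^{2}$)
$j = -2$ ($j = -4 + 2 = -2$)
$E = \frac{1}{60}$ ($E = - \frac{1}{2 \left(-10 - 20\right)} = - \frac{1}{2 \left(-30\right)} = \left(- \frac{1}{2}\right) \left(- \frac{1}{30}\right) = \frac{1}{60} \approx 0.016667$)
$h = \frac{121}{60}$ ($h = \frac{1}{60} - -2 = \frac{1}{60} + 2 = \frac{121}{60} \approx 2.0167$)
$h y{\left(-6 \right)} 3 = \frac{121 \cdot 2 \left(-6\right)^{2}}{60} \cdot 3 = \frac{121 \cdot 2 \cdot 36}{60} \cdot 3 = \frac{121}{60} \cdot 72 \cdot 3 = \frac{726}{5} \cdot 3 = \frac{2178}{5}$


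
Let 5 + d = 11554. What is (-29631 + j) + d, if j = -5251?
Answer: -23333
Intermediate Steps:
d = 11549 (d = -5 + 11554 = 11549)
(-29631 + j) + d = (-29631 - 5251) + 11549 = -34882 + 11549 = -23333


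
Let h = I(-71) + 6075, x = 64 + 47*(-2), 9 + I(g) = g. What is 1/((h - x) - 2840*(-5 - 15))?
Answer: 1/62825 ≈ 1.5917e-5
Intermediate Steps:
I(g) = -9 + g
x = -30 (x = 64 - 94 = -30)
h = 5995 (h = (-9 - 71) + 6075 = -80 + 6075 = 5995)
1/((h - x) - 2840*(-5 - 15)) = 1/((5995 - 1*(-30)) - 2840*(-5 - 15)) = 1/((5995 + 30) - 2840*(-20)) = 1/(6025 + 56800) = 1/62825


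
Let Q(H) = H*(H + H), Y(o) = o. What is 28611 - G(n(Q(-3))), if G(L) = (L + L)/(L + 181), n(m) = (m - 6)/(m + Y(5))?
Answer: 119450901/4175 ≈ 28611.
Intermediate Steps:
Q(H) = 2*H² (Q(H) = H*(2*H) = 2*H²)
n(m) = (-6 + m)/(5 + m) (n(m) = (m - 6)/(m + 5) = (-6 + m)/(5 + m))
G(L) = 2*L/(181 + L) (G(L) = (2*L)/(181 + L) = 2*L/(181 + L))
28611 - G(n(Q(-3))) = 28611 - 2*(-6 + 2*(-3)²)/(5 + 2*(-3)²)/(181 + (-6 + 2*(-3)²)/(5 + 2*(-3)²)) = 28611 - 2*(-6 + 2*9)/(5 + 2*9)/(181 + (-6 + 2*9)/(5 + 2*9)) = 28611 - 2*(-6 + 18)/(5 + 18)/(181 + (-6 + 18)/(5 + 18)) = 28611 - 2*12/23/(181 + 12/23) = 28611 - 2*(1/23)*12/(181 + (1/23)*12) = 28611 - 2*12/(23*(181 + 12/23)) = 28611 - 2*12/(23*4175/23) = 28611 - 2*12*23/(23*4175) = 28611 - 1*24/4175 = 28611 - 24/4175 = 119450901/4175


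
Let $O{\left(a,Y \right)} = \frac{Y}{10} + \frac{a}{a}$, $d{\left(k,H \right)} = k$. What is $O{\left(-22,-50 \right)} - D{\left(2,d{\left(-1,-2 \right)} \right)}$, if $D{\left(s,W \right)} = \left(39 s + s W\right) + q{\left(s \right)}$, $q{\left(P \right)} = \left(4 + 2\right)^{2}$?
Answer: $-116$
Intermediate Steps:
$q{\left(P \right)} = 36$ ($q{\left(P \right)} = 6^{2} = 36$)
$O{\left(a,Y \right)} = 1 + \frac{Y}{10}$ ($O{\left(a,Y \right)} = Y \frac{1}{10} + 1 = \frac{Y}{10} + 1 = 1 + \frac{Y}{10}$)
$D{\left(s,W \right)} = 36 + 39 s + W s$ ($D{\left(s,W \right)} = \left(39 s + s W\right) + 36 = \left(39 s + W s\right) + 36 = 36 + 39 s + W s$)
$O{\left(-22,-50 \right)} - D{\left(2,d{\left(-1,-2 \right)} \right)} = \left(1 + \frac{1}{10} \left(-50\right)\right) - \left(36 + 39 \cdot 2 - 2\right) = \left(1 - 5\right) - \left(36 + 78 - 2\right) = -4 - 112 = -116$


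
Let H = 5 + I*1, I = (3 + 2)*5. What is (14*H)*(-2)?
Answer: -840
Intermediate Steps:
I = 25 (I = 5*5 = 25)
H = 30 (H = 5 + 25*1 = 5 + 25 = 30)
(14*H)*(-2) = (14*30)*(-2) = 420*(-2) = -840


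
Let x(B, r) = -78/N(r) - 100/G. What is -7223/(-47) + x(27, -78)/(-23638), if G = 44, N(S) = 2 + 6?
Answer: 7512464919/48883384 ≈ 153.68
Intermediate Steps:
N(S) = 8
x(B, r) = -529/44 (x(B, r) = -78/8 - 100/44 = -78*1/8 - 100*1/44 = -39/4 - 25/11 = -529/44)
-7223/(-47) + x(27, -78)/(-23638) = -7223/(-47) - 529/44/(-23638) = -7223*(-1/47) - 529/44*(-1/23638) = 7223/47 + 529/1040072 = 7512464919/48883384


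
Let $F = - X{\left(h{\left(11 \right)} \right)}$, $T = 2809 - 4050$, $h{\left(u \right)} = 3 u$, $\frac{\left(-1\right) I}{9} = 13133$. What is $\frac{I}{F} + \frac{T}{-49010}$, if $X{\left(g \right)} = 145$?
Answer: $\frac{39951827}{49010} \approx 815.18$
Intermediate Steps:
$I = -118197$ ($I = \left(-9\right) 13133 = -118197$)
$T = -1241$
$F = -145$ ($F = \left(-1\right) 145 = -145$)
$\frac{I}{F} + \frac{T}{-49010} = - \frac{118197}{-145} - \frac{1241}{-49010} = \left(-118197\right) \left(- \frac{1}{145}\right) - - \frac{1241}{49010} = \frac{118197}{145} + \frac{1241}{49010} = \frac{39951827}{49010}$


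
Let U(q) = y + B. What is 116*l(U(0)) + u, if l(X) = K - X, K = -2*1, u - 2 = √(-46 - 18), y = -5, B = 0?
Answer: 350 + 8*I ≈ 350.0 + 8.0*I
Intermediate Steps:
u = 2 + 8*I (u = 2 + √(-46 - 18) = 2 + √(-64) = 2 + 8*I ≈ 2.0 + 8.0*I)
U(q) = -5 (U(q) = -5 + 0 = -5)
K = -2
l(X) = -2 - X
116*l(U(0)) + u = 116*(-2 - 1*(-5)) + (2 + 8*I) = 116*(-2 + 5) + (2 + 8*I) = 116*3 + (2 + 8*I) = 348 + (2 + 8*I) = 350 + 8*I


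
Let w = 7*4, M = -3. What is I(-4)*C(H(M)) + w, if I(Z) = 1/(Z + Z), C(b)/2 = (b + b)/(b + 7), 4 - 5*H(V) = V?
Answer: 335/12 ≈ 27.917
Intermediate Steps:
H(V) = ⅘ - V/5
C(b) = 4*b/(7 + b) (C(b) = 2*((b + b)/(b + 7)) = 2*((2*b)/(7 + b)) = 2*(2*b/(7 + b)) = 4*b/(7 + b))
I(Z) = 1/(2*Z)
w = 28
I(-4)*C(H(M)) + w = ((½)/(-4))*(4*(⅘ - ⅕*(-3))/(7 + (⅘ - ⅕*(-3)))) + 28 = ((½)*(-¼))*(4*(⅘ + ⅗)/(7 + (⅘ + ⅗))) + 28 = -7/(2*5*(7 + 7/5)) + 28 = -7/(2*5*42/5) + 28 = -7*5/(2*5*42) + 28 = -⅛*⅔ + 28 = -1/12 + 28 = 335/12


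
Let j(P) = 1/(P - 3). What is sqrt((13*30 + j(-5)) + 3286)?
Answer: sqrt(58814)/4 ≈ 60.629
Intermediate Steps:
j(P) = 1/(-3 + P)
sqrt((13*30 + j(-5)) + 3286) = sqrt((13*30 + 1/(-3 - 5)) + 3286) = sqrt((390 + 1/(-8)) + 3286) = sqrt((390 - 1/8) + 3286) = sqrt(3119/8 + 3286) = sqrt(29407/8) = sqrt(58814)/4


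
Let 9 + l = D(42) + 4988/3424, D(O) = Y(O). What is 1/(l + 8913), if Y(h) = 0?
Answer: 856/7623071 ≈ 0.00011229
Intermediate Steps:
D(O) = 0
l = -6457/856 (l = -9 + (0 + 4988/3424) = -9 + (0 + 4988*(1/3424)) = -9 + (0 + 1247/856) = -9 + 1247/856 = -6457/856 ≈ -7.5432)
1/(l + 8913) = 1/(-6457/856 + 8913) = 1/(7623071/856) = 856/7623071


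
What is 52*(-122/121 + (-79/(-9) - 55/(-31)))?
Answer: 16753672/33759 ≈ 496.27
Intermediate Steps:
52*(-122/121 + (-79/(-9) - 55/(-31))) = 52*(-122*1/121 + (-79*(-⅑) - 55*(-1/31))) = 52*(-122/121 + (79/9 + 55/31)) = 52*(-122/121 + 2944/279) = 52*(322186/33759) = 16753672/33759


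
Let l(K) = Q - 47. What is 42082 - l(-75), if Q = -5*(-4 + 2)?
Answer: 42119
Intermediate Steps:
Q = 10 (Q = -5*(-2) = 10)
l(K) = -37 (l(K) = 10 - 47 = -37)
42082 - l(-75) = 42082 - 1*(-37) = 42082 + 37 = 42119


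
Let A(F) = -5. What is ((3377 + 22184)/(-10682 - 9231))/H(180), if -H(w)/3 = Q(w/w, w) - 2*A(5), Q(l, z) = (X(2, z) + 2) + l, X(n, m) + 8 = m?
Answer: 25561/11051715 ≈ 0.0023129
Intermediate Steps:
X(n, m) = -8 + m
Q(l, z) = -6 + l + z (Q(l, z) = ((-8 + z) + 2) + l = (-6 + z) + l = -6 + l + z)
H(w) = -15 - 3*w (H(w) = -3*((-6 + w/w + w) - 2*(-5)) = -3*((-6 + 1 + w) + 10) = -3*((-5 + w) + 10) = -3*(5 + w) = -15 - 3*w)
((3377 + 22184)/(-10682 - 9231))/H(180) = ((3377 + 22184)/(-10682 - 9231))/(-15 - 3*180) = (25561/(-19913))/(-15 - 540) = (25561*(-1/19913))/(-555) = -25561/19913*(-1/555) = 25561/11051715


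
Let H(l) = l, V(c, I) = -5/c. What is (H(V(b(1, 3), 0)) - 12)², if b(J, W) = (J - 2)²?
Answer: 289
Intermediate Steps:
b(J, W) = (-2 + J)²
(H(V(b(1, 3), 0)) - 12)² = (-5/(-2 + 1)² - 12)² = (-5/((-1)²) - 12)² = (-5/1 - 12)² = (-5*1 - 12)² = (-5 - 12)² = (-17)² = 289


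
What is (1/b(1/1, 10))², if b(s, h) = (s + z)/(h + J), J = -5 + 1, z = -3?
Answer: 9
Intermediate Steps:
J = -4
b(s, h) = (-3 + s)/(-4 + h) (b(s, h) = (s - 3)/(h - 4) = (-3 + s)/(-4 + h))
(1/b(1/1, 10))² = (1/((-3 + 1/1)/(-4 + 10)))² = (1/((-3 + 1)/6))² = (1/((⅙)*(-2)))² = (1/(-⅓))² = (1*(-3))² = (-3)² = 9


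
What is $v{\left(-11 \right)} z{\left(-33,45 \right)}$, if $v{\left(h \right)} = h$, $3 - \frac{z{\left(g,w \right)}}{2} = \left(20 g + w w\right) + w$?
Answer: $30954$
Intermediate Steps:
$z{\left(g,w \right)} = 6 - 40 g - 2 w - 2 w^{2}$ ($z{\left(g,w \right)} = 6 - 2 \left(\left(20 g + w w\right) + w\right) = 6 - 2 \left(\left(20 g + w^{2}\right) + w\right) = 6 - 2 \left(\left(w^{2} + 20 g\right) + w\right) = 6 - 2 \left(w + w^{2} + 20 g\right) = 6 - \left(2 w + 2 w^{2} + 40 g\right) = 6 - 40 g - 2 w - 2 w^{2}$)
$v{\left(-11 \right)} z{\left(-33,45 \right)} = - 11 \left(6 - -1320 - 90 - 2 \cdot 45^{2}\right) = - 11 \left(6 + 1320 - 90 - 4050\right) = \left(-11\right) \left(-2814\right) = 30954$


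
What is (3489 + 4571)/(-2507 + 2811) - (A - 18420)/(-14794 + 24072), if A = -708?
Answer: 10074449/352564 ≈ 28.575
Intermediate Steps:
(3489 + 4571)/(-2507 + 2811) - (A - 18420)/(-14794 + 24072) = (3489 + 4571)/(-2507 + 2811) - (-708 - 18420)/(-14794 + 24072) = 8060/304 - (-19128)/9278 = 8060*(1/304) - (-19128)/9278 = 2015/76 - 1*(-9564/4639) = 2015/76 + 9564/4639 = 10074449/352564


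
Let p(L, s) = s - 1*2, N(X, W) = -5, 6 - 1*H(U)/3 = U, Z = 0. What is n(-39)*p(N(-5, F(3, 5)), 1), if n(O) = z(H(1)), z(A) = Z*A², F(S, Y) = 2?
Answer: 0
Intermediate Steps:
H(U) = 18 - 3*U
z(A) = 0 (z(A) = 0*A² = 0)
n(O) = 0
p(L, s) = -2 + s (p(L, s) = s - 2 = -2 + s)
n(-39)*p(N(-5, F(3, 5)), 1) = 0*(-2 + 1) = 0*(-1) = 0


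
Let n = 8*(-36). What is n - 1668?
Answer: -1956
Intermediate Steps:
n = -288
n - 1668 = -288 - 1668 = -1956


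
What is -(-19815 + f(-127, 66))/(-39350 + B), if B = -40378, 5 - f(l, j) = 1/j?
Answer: -1307461/5262048 ≈ -0.24847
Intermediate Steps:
f(l, j) = 5 - 1/j
-(-19815 + f(-127, 66))/(-39350 + B) = -(-19815 + (5 - 1/66))/(-39350 - 40378) = -(-19815 + (5 - 1*1/66))/(-79728) = -(-19815 + (5 - 1/66))*(-1)/79728 = -(-19815 + 329/66)*(-1)/79728 = -(-1307461)*(-1)/(66*79728) = -1*1307461/5262048 = -1307461/5262048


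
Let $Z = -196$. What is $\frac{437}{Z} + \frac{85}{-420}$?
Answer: $- \frac{715}{294} \approx -2.432$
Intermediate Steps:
$\frac{437}{Z} + \frac{85}{-420} = \frac{437}{-196} + \frac{85}{-420} = 437 \left(- \frac{1}{196}\right) + 85 \left(- \frac{1}{420}\right) = - \frac{437}{196} - \frac{17}{84} = - \frac{715}{294}$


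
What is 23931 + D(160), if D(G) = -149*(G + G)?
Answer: -23749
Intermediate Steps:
D(G) = -298*G
23931 + D(160) = 23931 - 298*160 = 23931 - 47680 = -23749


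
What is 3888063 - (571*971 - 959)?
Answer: 3334581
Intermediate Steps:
3888063 - (571*971 - 959) = 3888063 - (554441 - 959) = 3888063 - 1*553482 = 3888063 - 553482 = 3334581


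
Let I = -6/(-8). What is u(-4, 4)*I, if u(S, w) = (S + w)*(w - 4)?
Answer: 0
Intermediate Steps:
u(S, w) = (-4 + w)*(S + w) (u(S, w) = (S + w)*(-4 + w) = (-4 + w)*(S + w))
I = ¾ (I = -6*(-⅛) = ¾ ≈ 0.75000)
u(-4, 4)*I = (4² - 4*(-4) - 4*4 - 4*4)*(¾) = (16 + 16 - 16 - 16)*(¾) = 0*(¾) = 0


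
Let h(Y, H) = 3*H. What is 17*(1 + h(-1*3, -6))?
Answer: -289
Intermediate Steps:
17*(1 + h(-1*3, -6)) = 17*(1 + 3*(-6)) = 17*(1 - 18) = 17*(-17) = -289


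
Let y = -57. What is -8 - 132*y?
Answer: 7516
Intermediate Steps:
-8 - 132*y = -8 - 132*(-57) = -8 + 7524 = 7516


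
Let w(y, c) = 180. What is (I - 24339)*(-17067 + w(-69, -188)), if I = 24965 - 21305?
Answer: 349206273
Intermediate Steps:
I = 3660
(I - 24339)*(-17067 + w(-69, -188)) = (3660 - 24339)*(-17067 + 180) = -20679*(-16887) = 349206273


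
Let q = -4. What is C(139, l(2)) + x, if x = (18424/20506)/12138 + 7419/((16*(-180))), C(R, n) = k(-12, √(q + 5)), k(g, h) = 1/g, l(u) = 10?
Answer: -7564627141/2844592320 ≈ -2.6593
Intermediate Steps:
k(g, h) = 1/g
C(R, n) = -1/12 (C(R, n) = 1/(-12) = -1/12)
x = -2442525927/948197440 (x = (18424*(1/20506))*(1/12138) + 7419/(-2880) = (9212/10253)*(1/12138) + 7419*(-1/2880) = 658/8889351 - 2473/960 = -2442525927/948197440 ≈ -2.5760)
C(139, l(2)) + x = -1/12 - 2442525927/948197440 = -7564627141/2844592320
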